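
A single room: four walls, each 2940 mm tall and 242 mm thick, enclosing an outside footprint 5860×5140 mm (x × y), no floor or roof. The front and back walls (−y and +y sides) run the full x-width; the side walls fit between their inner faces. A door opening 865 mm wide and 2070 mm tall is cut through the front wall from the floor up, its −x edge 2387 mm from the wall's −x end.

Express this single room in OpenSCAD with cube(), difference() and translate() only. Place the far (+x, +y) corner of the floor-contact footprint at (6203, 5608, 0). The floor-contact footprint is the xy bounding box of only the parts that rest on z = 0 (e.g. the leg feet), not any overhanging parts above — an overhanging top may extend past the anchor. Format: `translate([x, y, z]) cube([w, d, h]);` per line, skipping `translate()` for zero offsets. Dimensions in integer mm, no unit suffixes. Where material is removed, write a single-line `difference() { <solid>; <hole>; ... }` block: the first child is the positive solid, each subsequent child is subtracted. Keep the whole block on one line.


difference() { translate([343, 468, 0]) cube([5860, 242, 2940]); translate([2730, 468, 0]) cube([865, 242, 2070]); }
translate([343, 5366, 0]) cube([5860, 242, 2940]);
translate([343, 710, 0]) cube([242, 4656, 2940]);
translate([5961, 710, 0]) cube([242, 4656, 2940]);


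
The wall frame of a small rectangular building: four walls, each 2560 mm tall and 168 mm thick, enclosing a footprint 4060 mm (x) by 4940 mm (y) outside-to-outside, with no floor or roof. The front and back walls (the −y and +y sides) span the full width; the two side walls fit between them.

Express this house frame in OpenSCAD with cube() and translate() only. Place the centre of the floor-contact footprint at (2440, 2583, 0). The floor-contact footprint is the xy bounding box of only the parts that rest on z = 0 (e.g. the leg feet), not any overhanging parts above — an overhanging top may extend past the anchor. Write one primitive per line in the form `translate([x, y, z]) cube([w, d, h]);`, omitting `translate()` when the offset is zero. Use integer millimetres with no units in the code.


translate([410, 113, 0]) cube([4060, 168, 2560]);
translate([410, 4885, 0]) cube([4060, 168, 2560]);
translate([410, 281, 0]) cube([168, 4604, 2560]);
translate([4302, 281, 0]) cube([168, 4604, 2560]);


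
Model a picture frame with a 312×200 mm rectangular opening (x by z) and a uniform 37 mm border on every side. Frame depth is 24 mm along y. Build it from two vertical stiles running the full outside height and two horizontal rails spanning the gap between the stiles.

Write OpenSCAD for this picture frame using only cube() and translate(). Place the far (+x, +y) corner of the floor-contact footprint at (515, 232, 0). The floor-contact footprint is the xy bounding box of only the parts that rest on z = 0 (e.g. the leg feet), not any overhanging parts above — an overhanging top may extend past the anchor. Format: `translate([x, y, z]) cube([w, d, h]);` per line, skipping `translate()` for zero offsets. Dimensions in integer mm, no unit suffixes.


translate([129, 208, 0]) cube([37, 24, 274]);
translate([478, 208, 0]) cube([37, 24, 274]);
translate([166, 208, 0]) cube([312, 24, 37]);
translate([166, 208, 237]) cube([312, 24, 37]);


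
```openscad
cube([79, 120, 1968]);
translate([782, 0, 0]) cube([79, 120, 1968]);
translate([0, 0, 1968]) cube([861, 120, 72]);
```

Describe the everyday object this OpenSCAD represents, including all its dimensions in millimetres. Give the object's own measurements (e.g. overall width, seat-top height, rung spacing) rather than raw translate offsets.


A door frame. The clear opening is 703 mm wide and 1968 mm high. Two 79 mm wide jambs, 120 mm deep, stand either side of the opening from the floor to the top of the opening. A 72 mm thick head sits across the top of both jambs, spanning the full outside width of the frame.


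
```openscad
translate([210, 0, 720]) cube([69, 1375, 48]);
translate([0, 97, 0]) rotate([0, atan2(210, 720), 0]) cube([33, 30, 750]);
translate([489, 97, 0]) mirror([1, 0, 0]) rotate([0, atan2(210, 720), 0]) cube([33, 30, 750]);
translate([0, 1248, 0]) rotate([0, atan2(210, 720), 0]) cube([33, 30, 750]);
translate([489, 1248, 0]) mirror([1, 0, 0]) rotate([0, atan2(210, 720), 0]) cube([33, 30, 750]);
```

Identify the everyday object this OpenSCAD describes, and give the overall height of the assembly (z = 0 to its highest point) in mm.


A sawhorse. The overall height is 768 mm.

A beam across two mirrored pairs of raked legs — a sawhorse. The beam's underside is at z = 720 (matching the legs' vertical rise in atan2(210, 720)) and the beam is 48 mm tall, so its top is at 720 + 48 = 768 mm. The raked legs top out at the beam's underside, so that is the highest point.


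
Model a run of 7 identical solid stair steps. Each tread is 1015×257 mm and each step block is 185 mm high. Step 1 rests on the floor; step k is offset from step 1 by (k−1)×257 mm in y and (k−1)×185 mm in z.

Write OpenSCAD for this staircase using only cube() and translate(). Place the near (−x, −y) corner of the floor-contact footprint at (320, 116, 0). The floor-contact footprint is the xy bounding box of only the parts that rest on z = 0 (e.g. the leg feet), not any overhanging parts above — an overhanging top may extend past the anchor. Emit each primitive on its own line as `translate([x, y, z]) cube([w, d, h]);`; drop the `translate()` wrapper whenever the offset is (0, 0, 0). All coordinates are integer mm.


translate([320, 116, 0]) cube([1015, 257, 185]);
translate([320, 373, 185]) cube([1015, 257, 185]);
translate([320, 630, 370]) cube([1015, 257, 185]);
translate([320, 887, 555]) cube([1015, 257, 185]);
translate([320, 1144, 740]) cube([1015, 257, 185]);
translate([320, 1401, 925]) cube([1015, 257, 185]);
translate([320, 1658, 1110]) cube([1015, 257, 185]);


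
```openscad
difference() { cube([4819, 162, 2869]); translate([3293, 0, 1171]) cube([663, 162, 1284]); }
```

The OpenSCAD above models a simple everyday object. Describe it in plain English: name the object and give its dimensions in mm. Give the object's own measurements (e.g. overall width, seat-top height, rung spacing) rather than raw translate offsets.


A wall 4819 mm long (x), 162 mm thick (y), 2869 mm tall, with a rectangular window opening cut through it. The opening is 663 mm wide and 1284 mm tall; its sill is at z = 1171 mm and its near (−x) edge is 3293 mm from the wall's −x end. The opening passes through the full wall thickness.


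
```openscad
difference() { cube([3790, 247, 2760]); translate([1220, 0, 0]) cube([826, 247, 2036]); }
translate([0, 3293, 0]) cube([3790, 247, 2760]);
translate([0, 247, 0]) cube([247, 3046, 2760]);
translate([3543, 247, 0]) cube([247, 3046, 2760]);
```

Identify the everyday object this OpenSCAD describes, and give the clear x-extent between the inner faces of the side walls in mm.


A single room. The interior width is 3296 mm.

Four walls enclosing a rectangle with a door in the front wall — a room. Outside width 3790 minus two 247 mm walls gives 3296 mm.


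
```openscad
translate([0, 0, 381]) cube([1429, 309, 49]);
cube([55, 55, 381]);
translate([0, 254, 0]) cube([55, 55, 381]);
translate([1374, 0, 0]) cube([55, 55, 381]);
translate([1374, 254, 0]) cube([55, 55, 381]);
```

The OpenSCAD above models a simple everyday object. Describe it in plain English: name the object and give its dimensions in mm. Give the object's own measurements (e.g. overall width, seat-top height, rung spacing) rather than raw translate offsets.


A bench: a 1429×309 mm seat slab, 49 mm thick, top at z = 430 mm, on four 55×55 mm square legs flush with the seat corners and standing on z = 0.


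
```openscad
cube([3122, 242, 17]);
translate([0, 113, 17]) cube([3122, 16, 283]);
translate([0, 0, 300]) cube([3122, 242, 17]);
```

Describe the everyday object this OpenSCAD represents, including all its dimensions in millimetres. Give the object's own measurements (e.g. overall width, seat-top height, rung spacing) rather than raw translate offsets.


An I-beam lying along x, 3122 mm long. Overall section height 317 mm. Two flanges 242 mm wide (y) and 17 mm thick, one on the floor and one at the top; a web 16 mm thick runs between them, centred on the flange width.


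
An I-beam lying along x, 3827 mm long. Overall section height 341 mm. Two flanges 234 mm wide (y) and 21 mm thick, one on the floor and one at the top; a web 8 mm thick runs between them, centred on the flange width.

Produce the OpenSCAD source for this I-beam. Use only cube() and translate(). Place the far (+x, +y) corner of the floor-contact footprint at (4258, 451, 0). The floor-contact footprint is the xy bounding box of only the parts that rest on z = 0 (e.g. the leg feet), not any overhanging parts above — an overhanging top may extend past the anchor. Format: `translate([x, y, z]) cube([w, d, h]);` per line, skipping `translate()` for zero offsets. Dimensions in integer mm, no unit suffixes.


translate([431, 217, 0]) cube([3827, 234, 21]);
translate([431, 330, 21]) cube([3827, 8, 299]);
translate([431, 217, 320]) cube([3827, 234, 21]);


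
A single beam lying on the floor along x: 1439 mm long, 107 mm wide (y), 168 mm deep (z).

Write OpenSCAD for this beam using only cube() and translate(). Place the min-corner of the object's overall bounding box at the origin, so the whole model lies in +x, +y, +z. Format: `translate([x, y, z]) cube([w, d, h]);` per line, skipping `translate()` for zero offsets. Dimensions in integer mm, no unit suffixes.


cube([1439, 107, 168]);


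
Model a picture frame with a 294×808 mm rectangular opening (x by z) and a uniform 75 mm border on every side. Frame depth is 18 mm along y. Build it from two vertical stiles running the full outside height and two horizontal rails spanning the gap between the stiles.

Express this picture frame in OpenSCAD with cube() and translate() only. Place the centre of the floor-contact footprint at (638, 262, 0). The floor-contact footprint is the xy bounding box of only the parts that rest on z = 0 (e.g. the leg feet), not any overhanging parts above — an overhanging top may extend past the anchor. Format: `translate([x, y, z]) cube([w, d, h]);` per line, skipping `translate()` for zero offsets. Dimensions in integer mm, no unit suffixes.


translate([416, 253, 0]) cube([75, 18, 958]);
translate([785, 253, 0]) cube([75, 18, 958]);
translate([491, 253, 0]) cube([294, 18, 75]);
translate([491, 253, 883]) cube([294, 18, 75]);


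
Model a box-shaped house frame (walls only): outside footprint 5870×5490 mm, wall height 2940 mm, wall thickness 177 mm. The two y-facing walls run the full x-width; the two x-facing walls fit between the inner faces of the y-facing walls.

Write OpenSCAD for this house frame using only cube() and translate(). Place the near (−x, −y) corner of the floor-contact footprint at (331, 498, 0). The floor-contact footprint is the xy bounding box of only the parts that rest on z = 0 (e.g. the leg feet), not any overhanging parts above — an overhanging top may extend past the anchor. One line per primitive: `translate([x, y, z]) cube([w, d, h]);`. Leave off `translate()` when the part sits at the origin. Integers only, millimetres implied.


translate([331, 498, 0]) cube([5870, 177, 2940]);
translate([331, 5811, 0]) cube([5870, 177, 2940]);
translate([331, 675, 0]) cube([177, 5136, 2940]);
translate([6024, 675, 0]) cube([177, 5136, 2940]);


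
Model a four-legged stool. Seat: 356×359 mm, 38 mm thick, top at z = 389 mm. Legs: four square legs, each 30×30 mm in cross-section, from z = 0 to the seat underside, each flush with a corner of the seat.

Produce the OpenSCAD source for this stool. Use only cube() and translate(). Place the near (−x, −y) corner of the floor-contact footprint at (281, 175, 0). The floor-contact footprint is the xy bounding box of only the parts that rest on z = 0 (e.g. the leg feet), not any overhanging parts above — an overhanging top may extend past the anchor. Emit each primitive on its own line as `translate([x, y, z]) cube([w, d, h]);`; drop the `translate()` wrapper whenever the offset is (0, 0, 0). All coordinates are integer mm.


translate([281, 175, 351]) cube([356, 359, 38]);
translate([281, 175, 0]) cube([30, 30, 351]);
translate([607, 175, 0]) cube([30, 30, 351]);
translate([281, 504, 0]) cube([30, 30, 351]);
translate([607, 504, 0]) cube([30, 30, 351]);


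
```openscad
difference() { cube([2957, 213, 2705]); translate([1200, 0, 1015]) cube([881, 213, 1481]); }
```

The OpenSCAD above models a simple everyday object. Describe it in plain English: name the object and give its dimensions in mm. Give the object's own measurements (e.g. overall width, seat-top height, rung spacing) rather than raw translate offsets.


A wall 2957 mm long (x), 213 mm thick (y), 2705 mm tall, with a rectangular window opening cut through it. The opening is 881 mm wide and 1481 mm tall; its sill is at z = 1015 mm and its near (−x) edge is 1200 mm from the wall's −x end. The opening passes through the full wall thickness.


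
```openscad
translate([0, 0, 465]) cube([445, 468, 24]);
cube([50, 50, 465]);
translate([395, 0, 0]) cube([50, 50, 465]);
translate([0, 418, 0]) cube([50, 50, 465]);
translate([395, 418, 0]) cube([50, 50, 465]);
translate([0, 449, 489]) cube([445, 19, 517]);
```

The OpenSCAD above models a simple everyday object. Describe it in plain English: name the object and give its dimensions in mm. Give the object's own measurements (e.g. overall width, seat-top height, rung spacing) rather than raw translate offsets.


A chair. The seat is a 445×468×24 mm slab with its top at z = 489 mm, on four 50×50 mm corner legs (flush with the seat edges, standing on z = 0). A flat backrest 19 mm thick, 517 mm tall, spans the full seat width and rises from the seat top along its +y edge, rear face flush with the rear of the seat.


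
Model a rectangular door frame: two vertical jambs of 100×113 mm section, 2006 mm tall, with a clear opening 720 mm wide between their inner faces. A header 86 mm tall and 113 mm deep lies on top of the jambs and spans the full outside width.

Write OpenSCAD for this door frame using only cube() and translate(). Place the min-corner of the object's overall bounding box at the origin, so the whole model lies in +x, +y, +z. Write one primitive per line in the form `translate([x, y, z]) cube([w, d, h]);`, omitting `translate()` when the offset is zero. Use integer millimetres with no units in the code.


cube([100, 113, 2006]);
translate([820, 0, 0]) cube([100, 113, 2006]);
translate([0, 0, 2006]) cube([920, 113, 86]);


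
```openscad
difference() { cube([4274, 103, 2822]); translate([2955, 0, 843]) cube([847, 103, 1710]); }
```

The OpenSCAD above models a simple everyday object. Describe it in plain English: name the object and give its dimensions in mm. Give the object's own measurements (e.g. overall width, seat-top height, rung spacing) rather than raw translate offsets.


A wall 4274 mm long (x), 103 mm thick (y), 2822 mm tall, with a rectangular window opening cut through it. The opening is 847 mm wide and 1710 mm tall; its sill is at z = 843 mm and its near (−x) edge is 2955 mm from the wall's −x end. The opening passes through the full wall thickness.


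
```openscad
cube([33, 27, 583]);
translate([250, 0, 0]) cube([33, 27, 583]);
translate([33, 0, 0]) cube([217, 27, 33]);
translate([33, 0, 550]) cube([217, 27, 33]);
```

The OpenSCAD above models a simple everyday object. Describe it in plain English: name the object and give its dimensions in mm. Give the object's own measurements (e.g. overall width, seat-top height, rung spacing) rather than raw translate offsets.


A rectangular picture frame lying in the x–z plane (depth along y). The opening is 217 mm wide (x) by 517 mm tall (z), surrounded by a border 33 mm wide on all four sides. The frame is 27 mm deep and is made of two full-height vertical stiles with two horizontal rails fitted between them.


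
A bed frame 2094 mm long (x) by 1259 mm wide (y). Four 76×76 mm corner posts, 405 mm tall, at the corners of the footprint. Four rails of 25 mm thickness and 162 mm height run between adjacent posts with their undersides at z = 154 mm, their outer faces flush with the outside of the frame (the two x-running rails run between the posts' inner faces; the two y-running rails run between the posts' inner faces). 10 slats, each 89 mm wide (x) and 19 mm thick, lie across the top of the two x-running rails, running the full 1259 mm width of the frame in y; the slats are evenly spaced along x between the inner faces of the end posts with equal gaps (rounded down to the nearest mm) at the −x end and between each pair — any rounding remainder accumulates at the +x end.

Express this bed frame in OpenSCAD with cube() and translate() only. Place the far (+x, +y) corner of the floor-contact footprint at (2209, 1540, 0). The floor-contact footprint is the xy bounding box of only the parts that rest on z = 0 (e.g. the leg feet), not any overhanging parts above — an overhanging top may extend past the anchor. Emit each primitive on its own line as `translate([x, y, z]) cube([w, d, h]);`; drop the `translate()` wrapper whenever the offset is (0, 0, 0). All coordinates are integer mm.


translate([115, 281, 0]) cube([76, 76, 405]);
translate([115, 1464, 0]) cube([76, 76, 405]);
translate([2133, 281, 0]) cube([76, 76, 405]);
translate([2133, 1464, 0]) cube([76, 76, 405]);
translate([191, 281, 154]) cube([1942, 25, 162]);
translate([191, 1515, 154]) cube([1942, 25, 162]);
translate([115, 357, 154]) cube([25, 1107, 162]);
translate([2184, 357, 154]) cube([25, 1107, 162]);
translate([286, 281, 316]) cube([89, 1259, 19]);
translate([470, 281, 316]) cube([89, 1259, 19]);
translate([654, 281, 316]) cube([89, 1259, 19]);
translate([838, 281, 316]) cube([89, 1259, 19]);
translate([1022, 281, 316]) cube([89, 1259, 19]);
translate([1206, 281, 316]) cube([89, 1259, 19]);
translate([1390, 281, 316]) cube([89, 1259, 19]);
translate([1574, 281, 316]) cube([89, 1259, 19]);
translate([1758, 281, 316]) cube([89, 1259, 19]);
translate([1942, 281, 316]) cube([89, 1259, 19]);


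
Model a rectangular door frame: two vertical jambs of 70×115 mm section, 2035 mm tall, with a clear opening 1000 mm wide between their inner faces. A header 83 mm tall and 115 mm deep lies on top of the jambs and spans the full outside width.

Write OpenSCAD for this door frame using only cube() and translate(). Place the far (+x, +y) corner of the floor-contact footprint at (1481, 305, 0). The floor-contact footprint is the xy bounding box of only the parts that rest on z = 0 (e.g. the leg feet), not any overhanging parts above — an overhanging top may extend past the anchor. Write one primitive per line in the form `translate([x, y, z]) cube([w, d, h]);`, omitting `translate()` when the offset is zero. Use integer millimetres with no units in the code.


translate([341, 190, 0]) cube([70, 115, 2035]);
translate([1411, 190, 0]) cube([70, 115, 2035]);
translate([341, 190, 2035]) cube([1140, 115, 83]);


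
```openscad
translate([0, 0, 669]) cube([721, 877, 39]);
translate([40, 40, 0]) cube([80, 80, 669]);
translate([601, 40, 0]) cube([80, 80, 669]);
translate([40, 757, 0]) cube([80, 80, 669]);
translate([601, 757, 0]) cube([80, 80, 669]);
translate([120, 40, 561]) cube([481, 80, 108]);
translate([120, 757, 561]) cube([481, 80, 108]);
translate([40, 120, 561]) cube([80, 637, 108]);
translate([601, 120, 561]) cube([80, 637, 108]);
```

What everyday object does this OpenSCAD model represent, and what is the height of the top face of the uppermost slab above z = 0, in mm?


A table. The table height is 708 mm.

A 721×877×39 slab sits at z = 669 on four 80 mm square posts — a table. The top surface is at 669 + 39 = 708 mm.


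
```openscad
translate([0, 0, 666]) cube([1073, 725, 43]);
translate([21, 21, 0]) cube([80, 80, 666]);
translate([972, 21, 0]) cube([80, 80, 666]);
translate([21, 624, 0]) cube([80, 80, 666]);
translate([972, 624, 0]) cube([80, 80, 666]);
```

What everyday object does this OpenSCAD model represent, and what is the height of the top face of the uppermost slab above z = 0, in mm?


A table. The table height is 709 mm.

A 1073×725×43 slab sits at z = 666 on four 80 mm square posts — a table. The top surface is at 666 + 43 = 709 mm.


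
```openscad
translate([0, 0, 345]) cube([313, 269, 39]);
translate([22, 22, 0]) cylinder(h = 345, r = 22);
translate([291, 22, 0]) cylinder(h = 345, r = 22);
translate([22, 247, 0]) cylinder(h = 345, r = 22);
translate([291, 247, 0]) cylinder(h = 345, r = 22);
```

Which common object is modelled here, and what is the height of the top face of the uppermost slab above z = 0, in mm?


A stool. The seat height is 384 mm.

A 313×269×39 slab at z = 345 on four corner cylinders — a stool. The seat top is 345 + 39 = 384 mm.


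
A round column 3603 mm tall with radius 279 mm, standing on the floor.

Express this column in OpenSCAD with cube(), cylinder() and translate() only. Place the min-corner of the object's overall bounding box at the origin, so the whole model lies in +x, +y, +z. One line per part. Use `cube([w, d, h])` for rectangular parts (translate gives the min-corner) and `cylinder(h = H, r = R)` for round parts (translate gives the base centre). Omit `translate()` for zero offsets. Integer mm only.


translate([279, 279, 0]) cylinder(h = 3603, r = 279);


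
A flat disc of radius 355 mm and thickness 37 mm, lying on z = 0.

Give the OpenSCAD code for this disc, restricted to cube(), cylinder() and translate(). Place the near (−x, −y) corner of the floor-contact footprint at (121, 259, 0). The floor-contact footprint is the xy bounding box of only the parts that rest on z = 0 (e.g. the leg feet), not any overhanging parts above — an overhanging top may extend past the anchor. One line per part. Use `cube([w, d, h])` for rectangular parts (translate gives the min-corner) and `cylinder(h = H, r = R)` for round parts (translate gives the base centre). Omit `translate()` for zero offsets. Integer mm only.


translate([476, 614, 0]) cylinder(h = 37, r = 355);


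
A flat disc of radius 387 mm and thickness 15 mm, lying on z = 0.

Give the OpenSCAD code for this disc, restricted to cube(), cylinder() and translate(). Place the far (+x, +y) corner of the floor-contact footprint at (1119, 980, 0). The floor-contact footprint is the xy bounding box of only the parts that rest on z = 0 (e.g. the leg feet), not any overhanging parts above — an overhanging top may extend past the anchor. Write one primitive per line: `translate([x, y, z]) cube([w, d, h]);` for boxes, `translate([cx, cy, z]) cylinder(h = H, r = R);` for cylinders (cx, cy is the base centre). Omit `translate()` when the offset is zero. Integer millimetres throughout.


translate([732, 593, 0]) cylinder(h = 15, r = 387);


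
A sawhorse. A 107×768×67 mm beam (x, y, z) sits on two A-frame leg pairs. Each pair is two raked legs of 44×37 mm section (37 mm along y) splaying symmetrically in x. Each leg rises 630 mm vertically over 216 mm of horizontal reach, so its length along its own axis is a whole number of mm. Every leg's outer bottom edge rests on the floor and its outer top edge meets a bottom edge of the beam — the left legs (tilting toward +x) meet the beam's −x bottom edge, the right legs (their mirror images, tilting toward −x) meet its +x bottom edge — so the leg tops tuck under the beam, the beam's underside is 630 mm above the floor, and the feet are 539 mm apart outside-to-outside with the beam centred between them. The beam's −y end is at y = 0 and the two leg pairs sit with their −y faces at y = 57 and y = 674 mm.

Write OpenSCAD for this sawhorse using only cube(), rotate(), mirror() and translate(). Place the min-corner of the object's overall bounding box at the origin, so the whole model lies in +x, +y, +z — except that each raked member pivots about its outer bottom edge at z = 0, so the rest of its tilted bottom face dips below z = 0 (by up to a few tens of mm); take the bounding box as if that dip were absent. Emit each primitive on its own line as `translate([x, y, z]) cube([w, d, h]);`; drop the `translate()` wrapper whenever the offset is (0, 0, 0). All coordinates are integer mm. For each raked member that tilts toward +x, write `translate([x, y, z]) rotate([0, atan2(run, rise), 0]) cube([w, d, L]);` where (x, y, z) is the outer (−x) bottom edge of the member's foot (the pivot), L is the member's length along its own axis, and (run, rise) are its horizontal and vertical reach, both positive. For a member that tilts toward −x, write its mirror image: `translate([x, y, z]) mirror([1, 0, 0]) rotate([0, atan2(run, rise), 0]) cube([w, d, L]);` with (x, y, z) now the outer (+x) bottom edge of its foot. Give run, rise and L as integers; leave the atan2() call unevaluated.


// leg length = √(216² + 630²) = 666
// right-leg outer foot x = 2·216 + 107 = 539
// beam min-corner = (216, 0, 630)
translate([216, 0, 630]) cube([107, 768, 67]);
translate([0, 57, 0]) rotate([0, atan2(216, 630), 0]) cube([44, 37, 666]);
translate([539, 57, 0]) mirror([1, 0, 0]) rotate([0, atan2(216, 630), 0]) cube([44, 37, 666]);
translate([0, 674, 0]) rotate([0, atan2(216, 630), 0]) cube([44, 37, 666]);
translate([539, 674, 0]) mirror([1, 0, 0]) rotate([0, atan2(216, 630), 0]) cube([44, 37, 666]);


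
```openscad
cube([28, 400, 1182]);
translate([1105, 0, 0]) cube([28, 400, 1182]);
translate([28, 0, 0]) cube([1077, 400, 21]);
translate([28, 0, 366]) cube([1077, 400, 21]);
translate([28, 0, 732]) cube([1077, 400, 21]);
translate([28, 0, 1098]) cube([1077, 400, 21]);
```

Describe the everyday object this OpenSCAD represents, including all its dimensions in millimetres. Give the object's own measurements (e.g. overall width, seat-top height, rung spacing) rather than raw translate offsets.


An open bookshelf. Two side panels, each 28 mm thick, 400 mm deep and 1182 mm tall, stand 1133 mm apart (outside-to-outside). Between them sit 4 shelves, each 21 mm thick and 400 mm deep, spanning the full gap between the sides. The bottom shelf rests on the floor (its underside at z = 0) and the clear gap between one shelf's top and the next shelf's underside is 345 mm.


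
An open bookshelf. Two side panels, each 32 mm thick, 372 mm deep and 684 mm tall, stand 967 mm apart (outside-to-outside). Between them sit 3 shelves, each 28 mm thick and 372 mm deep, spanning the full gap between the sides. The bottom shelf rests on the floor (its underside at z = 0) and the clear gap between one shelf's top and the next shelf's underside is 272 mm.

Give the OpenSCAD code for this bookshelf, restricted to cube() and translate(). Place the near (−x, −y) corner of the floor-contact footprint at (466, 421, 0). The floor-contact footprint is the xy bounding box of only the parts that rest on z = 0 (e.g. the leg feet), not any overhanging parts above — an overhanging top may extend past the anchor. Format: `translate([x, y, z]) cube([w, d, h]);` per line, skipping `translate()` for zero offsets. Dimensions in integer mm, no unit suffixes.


translate([466, 421, 0]) cube([32, 372, 684]);
translate([1401, 421, 0]) cube([32, 372, 684]);
translate([498, 421, 0]) cube([903, 372, 28]);
translate([498, 421, 300]) cube([903, 372, 28]);
translate([498, 421, 600]) cube([903, 372, 28]);


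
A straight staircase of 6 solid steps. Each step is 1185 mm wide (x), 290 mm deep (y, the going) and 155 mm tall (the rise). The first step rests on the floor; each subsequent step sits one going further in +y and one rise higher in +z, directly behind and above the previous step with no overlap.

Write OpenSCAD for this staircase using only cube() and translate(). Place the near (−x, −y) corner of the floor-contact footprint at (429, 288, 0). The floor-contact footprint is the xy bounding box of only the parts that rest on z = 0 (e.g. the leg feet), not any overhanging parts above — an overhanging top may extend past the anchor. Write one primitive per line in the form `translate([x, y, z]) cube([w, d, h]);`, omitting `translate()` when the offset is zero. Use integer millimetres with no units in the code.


translate([429, 288, 0]) cube([1185, 290, 155]);
translate([429, 578, 155]) cube([1185, 290, 155]);
translate([429, 868, 310]) cube([1185, 290, 155]);
translate([429, 1158, 465]) cube([1185, 290, 155]);
translate([429, 1448, 620]) cube([1185, 290, 155]);
translate([429, 1738, 775]) cube([1185, 290, 155]);


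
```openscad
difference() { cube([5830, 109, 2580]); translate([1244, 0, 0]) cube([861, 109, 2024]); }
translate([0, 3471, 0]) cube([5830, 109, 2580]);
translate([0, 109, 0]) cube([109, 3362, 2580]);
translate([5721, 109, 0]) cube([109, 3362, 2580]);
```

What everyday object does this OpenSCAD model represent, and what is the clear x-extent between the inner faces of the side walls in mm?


A single room. The interior width is 5612 mm.

Four walls enclosing a rectangle with a door in the front wall — a room. Outside width 5830 minus two 109 mm walls gives 5612 mm.


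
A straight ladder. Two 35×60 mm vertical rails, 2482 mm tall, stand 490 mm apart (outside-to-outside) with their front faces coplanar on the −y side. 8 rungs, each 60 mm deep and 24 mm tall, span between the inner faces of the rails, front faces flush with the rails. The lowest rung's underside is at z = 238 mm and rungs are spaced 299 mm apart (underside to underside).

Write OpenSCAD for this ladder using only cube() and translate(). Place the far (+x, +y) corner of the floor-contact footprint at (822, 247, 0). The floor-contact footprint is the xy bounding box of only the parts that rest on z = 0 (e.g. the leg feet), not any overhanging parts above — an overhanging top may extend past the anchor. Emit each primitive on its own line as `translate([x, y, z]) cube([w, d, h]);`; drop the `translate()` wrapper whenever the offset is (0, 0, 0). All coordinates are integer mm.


translate([332, 187, 0]) cube([35, 60, 2482]);
translate([787, 187, 0]) cube([35, 60, 2482]);
translate([367, 187, 238]) cube([420, 60, 24]);
translate([367, 187, 537]) cube([420, 60, 24]);
translate([367, 187, 836]) cube([420, 60, 24]);
translate([367, 187, 1135]) cube([420, 60, 24]);
translate([367, 187, 1434]) cube([420, 60, 24]);
translate([367, 187, 1733]) cube([420, 60, 24]);
translate([367, 187, 2032]) cube([420, 60, 24]);
translate([367, 187, 2331]) cube([420, 60, 24]);


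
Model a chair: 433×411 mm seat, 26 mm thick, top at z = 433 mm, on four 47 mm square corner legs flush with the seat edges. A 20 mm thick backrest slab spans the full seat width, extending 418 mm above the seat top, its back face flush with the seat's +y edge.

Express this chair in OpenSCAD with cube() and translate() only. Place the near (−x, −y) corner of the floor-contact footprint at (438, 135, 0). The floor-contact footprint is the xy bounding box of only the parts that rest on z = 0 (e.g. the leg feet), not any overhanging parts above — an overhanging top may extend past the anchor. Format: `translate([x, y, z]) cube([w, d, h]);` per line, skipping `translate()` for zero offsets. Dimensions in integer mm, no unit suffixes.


translate([438, 135, 407]) cube([433, 411, 26]);
translate([438, 135, 0]) cube([47, 47, 407]);
translate([824, 135, 0]) cube([47, 47, 407]);
translate([438, 499, 0]) cube([47, 47, 407]);
translate([824, 499, 0]) cube([47, 47, 407]);
translate([438, 526, 433]) cube([433, 20, 418]);


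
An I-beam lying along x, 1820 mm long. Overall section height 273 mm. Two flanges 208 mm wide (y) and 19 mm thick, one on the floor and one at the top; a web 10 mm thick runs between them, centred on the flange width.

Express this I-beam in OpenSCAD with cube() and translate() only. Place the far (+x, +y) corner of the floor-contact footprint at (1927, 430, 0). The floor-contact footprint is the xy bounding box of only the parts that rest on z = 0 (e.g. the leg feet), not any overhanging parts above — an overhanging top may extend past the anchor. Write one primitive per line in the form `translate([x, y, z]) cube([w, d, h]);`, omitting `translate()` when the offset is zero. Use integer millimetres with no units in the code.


translate([107, 222, 0]) cube([1820, 208, 19]);
translate([107, 321, 19]) cube([1820, 10, 235]);
translate([107, 222, 254]) cube([1820, 208, 19]);


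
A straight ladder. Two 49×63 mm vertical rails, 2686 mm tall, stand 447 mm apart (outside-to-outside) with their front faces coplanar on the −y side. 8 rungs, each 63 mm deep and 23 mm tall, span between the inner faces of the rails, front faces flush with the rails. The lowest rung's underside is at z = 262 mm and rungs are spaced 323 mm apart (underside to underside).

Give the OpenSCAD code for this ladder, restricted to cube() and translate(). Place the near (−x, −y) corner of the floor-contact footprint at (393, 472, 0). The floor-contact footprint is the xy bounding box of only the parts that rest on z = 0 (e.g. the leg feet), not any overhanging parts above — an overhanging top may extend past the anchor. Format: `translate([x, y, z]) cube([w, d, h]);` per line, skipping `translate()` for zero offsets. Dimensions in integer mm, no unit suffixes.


// rung span = 447 - 2*49 = 349
// rung[k] z = 262 + k*323
translate([393, 472, 0]) cube([49, 63, 2686]);
translate([791, 472, 0]) cube([49, 63, 2686]);
translate([442, 472, 262]) cube([349, 63, 23]);
translate([442, 472, 585]) cube([349, 63, 23]);
translate([442, 472, 908]) cube([349, 63, 23]);
translate([442, 472, 1231]) cube([349, 63, 23]);
translate([442, 472, 1554]) cube([349, 63, 23]);
translate([442, 472, 1877]) cube([349, 63, 23]);
translate([442, 472, 2200]) cube([349, 63, 23]);
translate([442, 472, 2523]) cube([349, 63, 23]);


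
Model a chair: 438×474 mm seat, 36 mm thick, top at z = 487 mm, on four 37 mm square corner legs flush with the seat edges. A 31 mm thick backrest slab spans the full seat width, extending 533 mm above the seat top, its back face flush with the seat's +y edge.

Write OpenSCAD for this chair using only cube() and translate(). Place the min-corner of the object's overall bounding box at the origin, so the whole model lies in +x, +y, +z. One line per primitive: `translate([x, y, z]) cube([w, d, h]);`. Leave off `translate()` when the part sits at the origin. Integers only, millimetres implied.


translate([0, 0, 451]) cube([438, 474, 36]);
cube([37, 37, 451]);
translate([401, 0, 0]) cube([37, 37, 451]);
translate([0, 437, 0]) cube([37, 37, 451]);
translate([401, 437, 0]) cube([37, 37, 451]);
translate([0, 443, 487]) cube([438, 31, 533]);


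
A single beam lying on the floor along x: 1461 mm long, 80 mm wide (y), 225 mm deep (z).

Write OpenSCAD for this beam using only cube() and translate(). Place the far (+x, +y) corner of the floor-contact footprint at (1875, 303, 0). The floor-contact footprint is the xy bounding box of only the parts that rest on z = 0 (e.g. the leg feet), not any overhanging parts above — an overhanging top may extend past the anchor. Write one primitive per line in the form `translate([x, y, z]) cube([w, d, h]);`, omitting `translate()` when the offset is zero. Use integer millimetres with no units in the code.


translate([414, 223, 0]) cube([1461, 80, 225]);


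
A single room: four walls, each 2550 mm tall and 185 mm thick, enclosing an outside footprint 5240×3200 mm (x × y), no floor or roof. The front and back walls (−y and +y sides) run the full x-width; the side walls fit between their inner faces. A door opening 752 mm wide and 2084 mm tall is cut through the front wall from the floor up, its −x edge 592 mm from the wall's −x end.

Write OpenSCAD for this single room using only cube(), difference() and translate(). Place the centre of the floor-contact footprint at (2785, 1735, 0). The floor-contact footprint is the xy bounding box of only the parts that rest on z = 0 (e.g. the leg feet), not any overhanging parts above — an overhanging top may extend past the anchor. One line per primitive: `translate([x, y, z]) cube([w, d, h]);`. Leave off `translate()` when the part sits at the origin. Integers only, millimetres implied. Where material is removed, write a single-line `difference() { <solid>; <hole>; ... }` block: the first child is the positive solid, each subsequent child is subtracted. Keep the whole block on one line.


difference() { translate([165, 135, 0]) cube([5240, 185, 2550]); translate([757, 135, 0]) cube([752, 185, 2084]); }
translate([165, 3150, 0]) cube([5240, 185, 2550]);
translate([165, 320, 0]) cube([185, 2830, 2550]);
translate([5220, 320, 0]) cube([185, 2830, 2550]);


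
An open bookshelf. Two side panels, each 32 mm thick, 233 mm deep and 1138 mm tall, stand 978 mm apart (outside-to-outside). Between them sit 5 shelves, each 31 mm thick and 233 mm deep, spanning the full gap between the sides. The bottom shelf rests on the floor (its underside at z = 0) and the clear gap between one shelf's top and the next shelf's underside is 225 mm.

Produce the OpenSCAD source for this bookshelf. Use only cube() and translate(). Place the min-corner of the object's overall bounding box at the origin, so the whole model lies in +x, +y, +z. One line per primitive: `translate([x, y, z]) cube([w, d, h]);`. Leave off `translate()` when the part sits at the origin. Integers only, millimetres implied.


cube([32, 233, 1138]);
translate([946, 0, 0]) cube([32, 233, 1138]);
translate([32, 0, 0]) cube([914, 233, 31]);
translate([32, 0, 256]) cube([914, 233, 31]);
translate([32, 0, 512]) cube([914, 233, 31]);
translate([32, 0, 768]) cube([914, 233, 31]);
translate([32, 0, 1024]) cube([914, 233, 31]);


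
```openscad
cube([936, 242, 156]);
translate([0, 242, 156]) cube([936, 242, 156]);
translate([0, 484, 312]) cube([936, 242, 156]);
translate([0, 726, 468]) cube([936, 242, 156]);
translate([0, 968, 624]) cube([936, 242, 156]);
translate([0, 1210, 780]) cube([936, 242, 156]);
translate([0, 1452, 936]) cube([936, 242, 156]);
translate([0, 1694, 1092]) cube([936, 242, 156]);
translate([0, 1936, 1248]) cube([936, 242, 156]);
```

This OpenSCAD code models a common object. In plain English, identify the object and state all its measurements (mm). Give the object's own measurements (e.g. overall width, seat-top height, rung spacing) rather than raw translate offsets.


A straight staircase of 9 solid steps. Each step is 936 mm wide (x), 242 mm deep (y, the going) and 156 mm tall (the rise). The first step rests on the floor; each subsequent step sits one going further in +y and one rise higher in +z, directly behind and above the previous step with no overlap.


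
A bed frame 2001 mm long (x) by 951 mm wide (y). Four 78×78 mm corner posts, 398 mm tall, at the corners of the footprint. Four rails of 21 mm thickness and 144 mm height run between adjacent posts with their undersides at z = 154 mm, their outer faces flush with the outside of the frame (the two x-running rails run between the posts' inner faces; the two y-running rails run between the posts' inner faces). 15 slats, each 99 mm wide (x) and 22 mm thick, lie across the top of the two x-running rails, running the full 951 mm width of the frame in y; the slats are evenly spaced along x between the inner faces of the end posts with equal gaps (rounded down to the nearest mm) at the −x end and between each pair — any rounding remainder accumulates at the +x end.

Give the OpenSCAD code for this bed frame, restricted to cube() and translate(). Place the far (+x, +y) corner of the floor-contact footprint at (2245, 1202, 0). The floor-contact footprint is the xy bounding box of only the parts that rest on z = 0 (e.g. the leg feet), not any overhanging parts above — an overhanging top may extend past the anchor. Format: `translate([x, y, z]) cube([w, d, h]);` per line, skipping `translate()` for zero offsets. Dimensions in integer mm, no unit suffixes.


translate([244, 251, 0]) cube([78, 78, 398]);
translate([244, 1124, 0]) cube([78, 78, 398]);
translate([2167, 251, 0]) cube([78, 78, 398]);
translate([2167, 1124, 0]) cube([78, 78, 398]);
translate([322, 251, 154]) cube([1845, 21, 144]);
translate([322, 1181, 154]) cube([1845, 21, 144]);
translate([244, 329, 154]) cube([21, 795, 144]);
translate([2224, 329, 154]) cube([21, 795, 144]);
translate([344, 251, 298]) cube([99, 951, 22]);
translate([465, 251, 298]) cube([99, 951, 22]);
translate([586, 251, 298]) cube([99, 951, 22]);
translate([707, 251, 298]) cube([99, 951, 22]);
translate([828, 251, 298]) cube([99, 951, 22]);
translate([949, 251, 298]) cube([99, 951, 22]);
translate([1070, 251, 298]) cube([99, 951, 22]);
translate([1191, 251, 298]) cube([99, 951, 22]);
translate([1312, 251, 298]) cube([99, 951, 22]);
translate([1433, 251, 298]) cube([99, 951, 22]);
translate([1554, 251, 298]) cube([99, 951, 22]);
translate([1675, 251, 298]) cube([99, 951, 22]);
translate([1796, 251, 298]) cube([99, 951, 22]);
translate([1917, 251, 298]) cube([99, 951, 22]);
translate([2038, 251, 298]) cube([99, 951, 22]);
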